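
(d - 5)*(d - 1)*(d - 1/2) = d^3 - 13*d^2/2 + 8*d - 5/2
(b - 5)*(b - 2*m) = b^2 - 2*b*m - 5*b + 10*m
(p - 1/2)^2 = p^2 - p + 1/4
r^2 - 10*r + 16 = (r - 8)*(r - 2)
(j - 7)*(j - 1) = j^2 - 8*j + 7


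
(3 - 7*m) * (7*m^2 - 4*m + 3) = -49*m^3 + 49*m^2 - 33*m + 9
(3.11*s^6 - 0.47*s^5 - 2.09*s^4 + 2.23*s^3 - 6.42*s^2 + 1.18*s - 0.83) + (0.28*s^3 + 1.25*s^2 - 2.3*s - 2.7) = 3.11*s^6 - 0.47*s^5 - 2.09*s^4 + 2.51*s^3 - 5.17*s^2 - 1.12*s - 3.53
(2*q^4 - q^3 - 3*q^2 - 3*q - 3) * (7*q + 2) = 14*q^5 - 3*q^4 - 23*q^3 - 27*q^2 - 27*q - 6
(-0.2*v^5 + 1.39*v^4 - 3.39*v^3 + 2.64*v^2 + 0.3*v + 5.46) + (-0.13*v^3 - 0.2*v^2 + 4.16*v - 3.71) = -0.2*v^5 + 1.39*v^4 - 3.52*v^3 + 2.44*v^2 + 4.46*v + 1.75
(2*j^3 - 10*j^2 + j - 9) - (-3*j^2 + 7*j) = 2*j^3 - 7*j^2 - 6*j - 9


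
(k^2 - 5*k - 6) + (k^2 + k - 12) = 2*k^2 - 4*k - 18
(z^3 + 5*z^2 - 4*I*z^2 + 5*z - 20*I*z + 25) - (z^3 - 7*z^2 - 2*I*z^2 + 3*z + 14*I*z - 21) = 12*z^2 - 2*I*z^2 + 2*z - 34*I*z + 46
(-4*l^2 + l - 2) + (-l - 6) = -4*l^2 - 8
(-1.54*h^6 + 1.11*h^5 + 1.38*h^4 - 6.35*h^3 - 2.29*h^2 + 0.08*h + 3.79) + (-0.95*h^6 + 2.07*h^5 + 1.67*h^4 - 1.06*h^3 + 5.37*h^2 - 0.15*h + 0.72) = -2.49*h^6 + 3.18*h^5 + 3.05*h^4 - 7.41*h^3 + 3.08*h^2 - 0.07*h + 4.51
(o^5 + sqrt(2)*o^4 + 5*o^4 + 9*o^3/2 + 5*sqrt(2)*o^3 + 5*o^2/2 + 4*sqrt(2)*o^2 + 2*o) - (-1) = o^5 + sqrt(2)*o^4 + 5*o^4 + 9*o^3/2 + 5*sqrt(2)*o^3 + 5*o^2/2 + 4*sqrt(2)*o^2 + 2*o + 1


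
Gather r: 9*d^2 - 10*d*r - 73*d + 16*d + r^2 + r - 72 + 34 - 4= 9*d^2 - 57*d + r^2 + r*(1 - 10*d) - 42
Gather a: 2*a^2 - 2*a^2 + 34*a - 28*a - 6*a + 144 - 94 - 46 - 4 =0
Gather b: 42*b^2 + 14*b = 42*b^2 + 14*b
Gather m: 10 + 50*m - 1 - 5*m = 45*m + 9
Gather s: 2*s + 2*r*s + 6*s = s*(2*r + 8)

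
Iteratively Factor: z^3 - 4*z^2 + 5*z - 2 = (z - 1)*(z^2 - 3*z + 2) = (z - 1)^2*(z - 2)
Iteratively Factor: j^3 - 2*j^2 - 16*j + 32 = (j + 4)*(j^2 - 6*j + 8) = (j - 4)*(j + 4)*(j - 2)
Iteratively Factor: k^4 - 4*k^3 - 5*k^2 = (k + 1)*(k^3 - 5*k^2) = k*(k + 1)*(k^2 - 5*k) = k^2*(k + 1)*(k - 5)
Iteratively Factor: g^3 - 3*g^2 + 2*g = (g - 2)*(g^2 - g) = g*(g - 2)*(g - 1)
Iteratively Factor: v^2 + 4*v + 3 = (v + 3)*(v + 1)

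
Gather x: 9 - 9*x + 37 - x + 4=50 - 10*x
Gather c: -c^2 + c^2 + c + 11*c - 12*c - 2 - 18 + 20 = 0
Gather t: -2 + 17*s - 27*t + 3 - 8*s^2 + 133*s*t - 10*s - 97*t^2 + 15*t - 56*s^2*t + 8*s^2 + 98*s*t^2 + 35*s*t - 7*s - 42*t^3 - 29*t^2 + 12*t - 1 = -42*t^3 + t^2*(98*s - 126) + t*(-56*s^2 + 168*s)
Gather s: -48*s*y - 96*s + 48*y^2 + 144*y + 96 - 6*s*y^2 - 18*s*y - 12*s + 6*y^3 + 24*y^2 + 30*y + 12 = s*(-6*y^2 - 66*y - 108) + 6*y^3 + 72*y^2 + 174*y + 108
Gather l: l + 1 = l + 1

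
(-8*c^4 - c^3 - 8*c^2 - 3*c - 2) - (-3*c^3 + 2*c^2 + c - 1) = -8*c^4 + 2*c^3 - 10*c^2 - 4*c - 1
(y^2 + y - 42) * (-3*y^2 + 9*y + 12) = -3*y^4 + 6*y^3 + 147*y^2 - 366*y - 504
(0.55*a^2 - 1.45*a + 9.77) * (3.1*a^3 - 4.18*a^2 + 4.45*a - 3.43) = 1.705*a^5 - 6.794*a^4 + 38.7955*a^3 - 49.1776*a^2 + 48.45*a - 33.5111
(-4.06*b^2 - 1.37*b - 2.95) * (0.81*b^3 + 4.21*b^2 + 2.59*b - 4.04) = -3.2886*b^5 - 18.2023*b^4 - 18.6726*b^3 + 0.4346*b^2 - 2.1057*b + 11.918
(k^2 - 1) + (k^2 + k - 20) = 2*k^2 + k - 21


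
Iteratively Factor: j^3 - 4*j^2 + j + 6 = (j - 2)*(j^2 - 2*j - 3) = (j - 3)*(j - 2)*(j + 1)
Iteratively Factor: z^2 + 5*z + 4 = (z + 1)*(z + 4)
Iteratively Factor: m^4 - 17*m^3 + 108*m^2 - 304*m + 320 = (m - 5)*(m^3 - 12*m^2 + 48*m - 64) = (m - 5)*(m - 4)*(m^2 - 8*m + 16) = (m - 5)*(m - 4)^2*(m - 4)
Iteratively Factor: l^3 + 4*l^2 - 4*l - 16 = (l + 2)*(l^2 + 2*l - 8) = (l - 2)*(l + 2)*(l + 4)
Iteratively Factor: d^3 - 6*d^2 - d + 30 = (d - 5)*(d^2 - d - 6) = (d - 5)*(d - 3)*(d + 2)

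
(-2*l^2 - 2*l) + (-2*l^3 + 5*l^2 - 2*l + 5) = -2*l^3 + 3*l^2 - 4*l + 5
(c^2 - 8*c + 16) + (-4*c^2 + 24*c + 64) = -3*c^2 + 16*c + 80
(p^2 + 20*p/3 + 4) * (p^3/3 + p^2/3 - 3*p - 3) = p^5/3 + 23*p^4/9 + 5*p^3/9 - 65*p^2/3 - 32*p - 12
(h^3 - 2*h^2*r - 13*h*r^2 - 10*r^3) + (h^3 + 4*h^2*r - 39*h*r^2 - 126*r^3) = 2*h^3 + 2*h^2*r - 52*h*r^2 - 136*r^3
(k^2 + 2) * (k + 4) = k^3 + 4*k^2 + 2*k + 8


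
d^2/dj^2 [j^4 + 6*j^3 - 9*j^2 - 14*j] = 12*j^2 + 36*j - 18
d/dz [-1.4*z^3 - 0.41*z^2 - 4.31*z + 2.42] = -4.2*z^2 - 0.82*z - 4.31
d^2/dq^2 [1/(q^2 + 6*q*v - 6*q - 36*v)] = 2*(-q^2 - 6*q*v + 6*q + 36*v + 4*(q + 3*v - 3)^2)/(q^2 + 6*q*v - 6*q - 36*v)^3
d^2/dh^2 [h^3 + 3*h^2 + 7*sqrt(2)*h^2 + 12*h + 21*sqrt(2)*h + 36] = 6*h + 6 + 14*sqrt(2)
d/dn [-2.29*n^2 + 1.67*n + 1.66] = 1.67 - 4.58*n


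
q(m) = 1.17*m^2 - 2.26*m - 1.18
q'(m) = 2.34*m - 2.26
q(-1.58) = 5.31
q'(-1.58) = -5.96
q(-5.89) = 52.72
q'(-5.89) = -16.04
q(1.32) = -2.12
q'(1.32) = 0.83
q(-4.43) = 31.79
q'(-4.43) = -12.63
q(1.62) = -1.77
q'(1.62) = 1.53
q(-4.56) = 33.45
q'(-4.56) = -12.93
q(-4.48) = 32.43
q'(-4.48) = -12.74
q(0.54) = -2.06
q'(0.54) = -1.00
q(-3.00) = 16.13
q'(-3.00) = -9.28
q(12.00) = 140.18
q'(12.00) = 25.82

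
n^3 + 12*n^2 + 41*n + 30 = (n + 1)*(n + 5)*(n + 6)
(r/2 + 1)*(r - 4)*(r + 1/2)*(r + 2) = r^4/2 + r^3/4 - 6*r^2 - 11*r - 4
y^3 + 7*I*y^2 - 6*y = y*(y + I)*(y + 6*I)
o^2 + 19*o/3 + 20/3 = (o + 4/3)*(o + 5)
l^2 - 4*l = l*(l - 4)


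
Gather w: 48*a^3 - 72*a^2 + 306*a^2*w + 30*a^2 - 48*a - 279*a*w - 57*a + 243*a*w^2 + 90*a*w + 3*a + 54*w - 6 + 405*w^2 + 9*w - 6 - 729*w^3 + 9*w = 48*a^3 - 42*a^2 - 102*a - 729*w^3 + w^2*(243*a + 405) + w*(306*a^2 - 189*a + 72) - 12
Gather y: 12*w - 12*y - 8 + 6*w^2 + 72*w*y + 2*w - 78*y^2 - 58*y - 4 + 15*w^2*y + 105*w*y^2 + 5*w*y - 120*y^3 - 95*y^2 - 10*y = 6*w^2 + 14*w - 120*y^3 + y^2*(105*w - 173) + y*(15*w^2 + 77*w - 80) - 12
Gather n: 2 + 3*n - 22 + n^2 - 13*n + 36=n^2 - 10*n + 16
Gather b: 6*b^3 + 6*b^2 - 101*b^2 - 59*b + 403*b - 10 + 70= 6*b^3 - 95*b^2 + 344*b + 60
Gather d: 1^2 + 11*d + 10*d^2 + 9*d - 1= 10*d^2 + 20*d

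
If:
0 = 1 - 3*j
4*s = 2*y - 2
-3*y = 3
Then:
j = 1/3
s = -1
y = -1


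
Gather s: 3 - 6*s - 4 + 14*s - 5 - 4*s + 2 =4*s - 4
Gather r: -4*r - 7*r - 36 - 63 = -11*r - 99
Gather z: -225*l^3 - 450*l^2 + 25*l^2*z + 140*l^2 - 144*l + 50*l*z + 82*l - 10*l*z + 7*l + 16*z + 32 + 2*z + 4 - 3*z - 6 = -225*l^3 - 310*l^2 - 55*l + z*(25*l^2 + 40*l + 15) + 30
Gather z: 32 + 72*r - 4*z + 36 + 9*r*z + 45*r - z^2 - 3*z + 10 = 117*r - z^2 + z*(9*r - 7) + 78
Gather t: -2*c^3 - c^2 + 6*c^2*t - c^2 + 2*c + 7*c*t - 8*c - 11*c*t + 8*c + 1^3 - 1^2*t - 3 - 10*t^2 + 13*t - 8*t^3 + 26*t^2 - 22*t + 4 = -2*c^3 - 2*c^2 + 2*c - 8*t^3 + 16*t^2 + t*(6*c^2 - 4*c - 10) + 2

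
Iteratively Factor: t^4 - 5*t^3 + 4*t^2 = (t)*(t^3 - 5*t^2 + 4*t) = t*(t - 1)*(t^2 - 4*t) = t^2*(t - 1)*(t - 4)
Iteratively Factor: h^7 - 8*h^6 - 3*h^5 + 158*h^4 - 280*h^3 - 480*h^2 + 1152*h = (h + 2)*(h^6 - 10*h^5 + 17*h^4 + 124*h^3 - 528*h^2 + 576*h) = (h - 3)*(h + 2)*(h^5 - 7*h^4 - 4*h^3 + 112*h^2 - 192*h) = h*(h - 3)*(h + 2)*(h^4 - 7*h^3 - 4*h^2 + 112*h - 192) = h*(h - 3)*(h + 2)*(h + 4)*(h^3 - 11*h^2 + 40*h - 48) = h*(h - 4)*(h - 3)*(h + 2)*(h + 4)*(h^2 - 7*h + 12) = h*(h - 4)^2*(h - 3)*(h + 2)*(h + 4)*(h - 3)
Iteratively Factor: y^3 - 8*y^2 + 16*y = (y - 4)*(y^2 - 4*y) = (y - 4)^2*(y)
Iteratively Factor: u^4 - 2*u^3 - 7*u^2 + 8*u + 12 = (u - 3)*(u^3 + u^2 - 4*u - 4) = (u - 3)*(u + 2)*(u^2 - u - 2) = (u - 3)*(u - 2)*(u + 2)*(u + 1)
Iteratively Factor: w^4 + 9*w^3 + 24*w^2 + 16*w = (w + 4)*(w^3 + 5*w^2 + 4*w) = (w + 4)^2*(w^2 + w) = w*(w + 4)^2*(w + 1)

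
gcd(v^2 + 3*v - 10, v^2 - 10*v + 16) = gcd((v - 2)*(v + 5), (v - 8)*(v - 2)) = v - 2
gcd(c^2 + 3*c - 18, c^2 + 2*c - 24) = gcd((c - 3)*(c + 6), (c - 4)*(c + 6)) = c + 6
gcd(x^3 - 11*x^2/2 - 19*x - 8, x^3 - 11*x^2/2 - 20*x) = x - 8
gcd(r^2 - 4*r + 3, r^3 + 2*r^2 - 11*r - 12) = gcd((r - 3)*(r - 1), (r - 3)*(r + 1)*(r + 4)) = r - 3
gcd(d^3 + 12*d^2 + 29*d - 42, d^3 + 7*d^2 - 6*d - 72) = d + 6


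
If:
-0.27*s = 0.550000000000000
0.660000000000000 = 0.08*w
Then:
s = -2.04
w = 8.25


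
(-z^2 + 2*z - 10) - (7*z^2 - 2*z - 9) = -8*z^2 + 4*z - 1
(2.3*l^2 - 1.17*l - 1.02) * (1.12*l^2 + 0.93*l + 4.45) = 2.576*l^4 + 0.8286*l^3 + 8.0045*l^2 - 6.1551*l - 4.539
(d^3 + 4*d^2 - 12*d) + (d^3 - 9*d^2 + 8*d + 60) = 2*d^3 - 5*d^2 - 4*d + 60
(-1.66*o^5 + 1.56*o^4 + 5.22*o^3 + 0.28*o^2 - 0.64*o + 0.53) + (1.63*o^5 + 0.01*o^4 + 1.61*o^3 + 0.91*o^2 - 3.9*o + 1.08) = -0.03*o^5 + 1.57*o^4 + 6.83*o^3 + 1.19*o^2 - 4.54*o + 1.61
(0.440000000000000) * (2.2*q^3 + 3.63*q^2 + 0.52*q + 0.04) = 0.968*q^3 + 1.5972*q^2 + 0.2288*q + 0.0176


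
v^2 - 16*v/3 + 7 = (v - 3)*(v - 7/3)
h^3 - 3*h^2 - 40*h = h*(h - 8)*(h + 5)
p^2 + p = p*(p + 1)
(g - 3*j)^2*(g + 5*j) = g^3 - g^2*j - 21*g*j^2 + 45*j^3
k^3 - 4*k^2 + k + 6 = (k - 3)*(k - 2)*(k + 1)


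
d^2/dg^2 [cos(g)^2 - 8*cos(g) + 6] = 8*cos(g) - 2*cos(2*g)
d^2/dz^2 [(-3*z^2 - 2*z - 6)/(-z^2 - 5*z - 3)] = 2*(-13*z^3 - 9*z^2 + 72*z + 129)/(z^6 + 15*z^5 + 84*z^4 + 215*z^3 + 252*z^2 + 135*z + 27)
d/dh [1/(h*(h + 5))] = (-2*h - 5)/(h^2*(h^2 + 10*h + 25))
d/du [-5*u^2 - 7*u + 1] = -10*u - 7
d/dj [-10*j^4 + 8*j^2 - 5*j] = -40*j^3 + 16*j - 5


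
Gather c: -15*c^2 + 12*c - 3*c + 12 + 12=-15*c^2 + 9*c + 24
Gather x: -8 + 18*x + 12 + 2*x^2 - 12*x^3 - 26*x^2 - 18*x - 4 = -12*x^3 - 24*x^2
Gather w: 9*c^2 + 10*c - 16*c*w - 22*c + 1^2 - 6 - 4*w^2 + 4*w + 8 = 9*c^2 - 12*c - 4*w^2 + w*(4 - 16*c) + 3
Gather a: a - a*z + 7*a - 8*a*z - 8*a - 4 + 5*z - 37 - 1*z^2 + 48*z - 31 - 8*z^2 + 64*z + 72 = -9*a*z - 9*z^2 + 117*z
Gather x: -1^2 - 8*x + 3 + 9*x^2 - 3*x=9*x^2 - 11*x + 2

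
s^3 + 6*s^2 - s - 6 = (s - 1)*(s + 1)*(s + 6)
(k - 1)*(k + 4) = k^2 + 3*k - 4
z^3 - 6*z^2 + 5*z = z*(z - 5)*(z - 1)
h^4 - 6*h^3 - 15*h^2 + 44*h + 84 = (h - 7)*(h - 3)*(h + 2)^2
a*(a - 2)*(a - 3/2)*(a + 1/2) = a^4 - 3*a^3 + 5*a^2/4 + 3*a/2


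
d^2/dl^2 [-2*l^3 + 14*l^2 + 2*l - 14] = 28 - 12*l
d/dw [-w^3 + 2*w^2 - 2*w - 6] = -3*w^2 + 4*w - 2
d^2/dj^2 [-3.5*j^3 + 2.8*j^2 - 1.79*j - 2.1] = 5.6 - 21.0*j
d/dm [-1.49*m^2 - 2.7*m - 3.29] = -2.98*m - 2.7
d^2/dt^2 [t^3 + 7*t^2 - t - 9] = 6*t + 14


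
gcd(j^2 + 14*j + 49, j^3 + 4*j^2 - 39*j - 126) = j + 7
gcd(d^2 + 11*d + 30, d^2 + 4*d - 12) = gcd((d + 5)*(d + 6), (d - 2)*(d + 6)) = d + 6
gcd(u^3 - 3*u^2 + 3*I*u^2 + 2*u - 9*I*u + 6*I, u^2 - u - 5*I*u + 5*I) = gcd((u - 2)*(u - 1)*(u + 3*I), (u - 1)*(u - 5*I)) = u - 1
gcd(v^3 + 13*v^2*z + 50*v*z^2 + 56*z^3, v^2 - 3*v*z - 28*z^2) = v + 4*z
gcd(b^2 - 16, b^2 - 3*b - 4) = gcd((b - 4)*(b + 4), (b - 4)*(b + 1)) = b - 4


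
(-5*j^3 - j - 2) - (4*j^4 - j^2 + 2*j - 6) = -4*j^4 - 5*j^3 + j^2 - 3*j + 4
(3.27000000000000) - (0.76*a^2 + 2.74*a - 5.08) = -0.76*a^2 - 2.74*a + 8.35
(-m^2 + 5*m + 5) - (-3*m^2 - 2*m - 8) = 2*m^2 + 7*m + 13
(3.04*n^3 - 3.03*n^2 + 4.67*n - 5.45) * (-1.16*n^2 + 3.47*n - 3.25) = -3.5264*n^5 + 14.0636*n^4 - 25.8113*n^3 + 32.3744*n^2 - 34.089*n + 17.7125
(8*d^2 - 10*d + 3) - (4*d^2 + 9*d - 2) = 4*d^2 - 19*d + 5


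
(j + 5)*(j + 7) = j^2 + 12*j + 35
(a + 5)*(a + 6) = a^2 + 11*a + 30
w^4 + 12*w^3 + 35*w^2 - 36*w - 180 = (w - 2)*(w + 3)*(w + 5)*(w + 6)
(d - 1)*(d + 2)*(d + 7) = d^3 + 8*d^2 + 5*d - 14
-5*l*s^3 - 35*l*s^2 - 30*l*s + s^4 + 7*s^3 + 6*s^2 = s*(-5*l + s)*(s + 1)*(s + 6)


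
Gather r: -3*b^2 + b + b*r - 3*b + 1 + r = -3*b^2 - 2*b + r*(b + 1) + 1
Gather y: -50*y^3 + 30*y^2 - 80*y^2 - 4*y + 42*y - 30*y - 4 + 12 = -50*y^3 - 50*y^2 + 8*y + 8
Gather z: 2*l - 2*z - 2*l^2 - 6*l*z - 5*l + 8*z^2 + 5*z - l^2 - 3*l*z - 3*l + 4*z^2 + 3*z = -3*l^2 - 6*l + 12*z^2 + z*(6 - 9*l)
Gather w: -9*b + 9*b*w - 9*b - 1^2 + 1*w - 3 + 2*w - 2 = -18*b + w*(9*b + 3) - 6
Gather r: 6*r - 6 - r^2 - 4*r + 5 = -r^2 + 2*r - 1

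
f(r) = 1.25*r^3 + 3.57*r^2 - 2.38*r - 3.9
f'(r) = 3.75*r^2 + 7.14*r - 2.38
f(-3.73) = -10.22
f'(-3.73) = 23.16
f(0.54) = -3.95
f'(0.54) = 2.57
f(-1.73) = 4.43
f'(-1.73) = -3.51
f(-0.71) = -0.86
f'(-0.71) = -5.56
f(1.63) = 7.12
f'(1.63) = 19.22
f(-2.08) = 5.25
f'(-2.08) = -1.01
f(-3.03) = 1.31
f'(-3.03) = 10.41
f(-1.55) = 3.71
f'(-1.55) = -4.44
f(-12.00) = -1621.26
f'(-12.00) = 451.94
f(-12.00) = -1621.26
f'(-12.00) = 451.94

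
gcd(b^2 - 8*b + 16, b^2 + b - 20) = b - 4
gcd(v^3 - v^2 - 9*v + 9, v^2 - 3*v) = v - 3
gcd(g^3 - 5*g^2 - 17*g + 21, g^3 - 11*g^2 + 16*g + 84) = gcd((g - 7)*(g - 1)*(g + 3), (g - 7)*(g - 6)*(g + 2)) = g - 7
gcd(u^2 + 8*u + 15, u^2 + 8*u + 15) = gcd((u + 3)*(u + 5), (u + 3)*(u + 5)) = u^2 + 8*u + 15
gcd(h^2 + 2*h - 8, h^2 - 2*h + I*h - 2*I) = h - 2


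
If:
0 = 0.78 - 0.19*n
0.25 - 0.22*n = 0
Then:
No Solution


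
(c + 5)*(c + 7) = c^2 + 12*c + 35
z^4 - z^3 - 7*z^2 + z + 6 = (z - 3)*(z - 1)*(z + 1)*(z + 2)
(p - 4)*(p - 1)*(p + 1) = p^3 - 4*p^2 - p + 4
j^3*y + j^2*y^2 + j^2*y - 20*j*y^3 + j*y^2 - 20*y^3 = (j - 4*y)*(j + 5*y)*(j*y + y)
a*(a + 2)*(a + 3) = a^3 + 5*a^2 + 6*a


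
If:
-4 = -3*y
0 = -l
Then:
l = 0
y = 4/3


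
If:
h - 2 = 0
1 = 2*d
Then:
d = 1/2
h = 2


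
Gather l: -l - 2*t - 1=-l - 2*t - 1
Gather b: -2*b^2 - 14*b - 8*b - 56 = -2*b^2 - 22*b - 56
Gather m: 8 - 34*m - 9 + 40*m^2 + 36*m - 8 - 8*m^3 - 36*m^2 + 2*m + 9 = -8*m^3 + 4*m^2 + 4*m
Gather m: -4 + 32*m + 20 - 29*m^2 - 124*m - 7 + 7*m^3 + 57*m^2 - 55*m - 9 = 7*m^3 + 28*m^2 - 147*m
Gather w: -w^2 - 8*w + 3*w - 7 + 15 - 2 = -w^2 - 5*w + 6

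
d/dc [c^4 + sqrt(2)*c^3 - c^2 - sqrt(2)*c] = 4*c^3 + 3*sqrt(2)*c^2 - 2*c - sqrt(2)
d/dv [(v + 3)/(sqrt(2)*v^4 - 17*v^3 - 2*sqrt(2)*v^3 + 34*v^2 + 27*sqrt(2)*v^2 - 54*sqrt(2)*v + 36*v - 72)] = (sqrt(2)*v^4 - 17*v^3 - 2*sqrt(2)*v^3 + 34*v^2 + 27*sqrt(2)*v^2 - 54*sqrt(2)*v + 36*v - (v + 3)*(4*sqrt(2)*v^3 - 51*v^2 - 6*sqrt(2)*v^2 + 68*v + 54*sqrt(2)*v - 54*sqrt(2) + 36) - 72)/(sqrt(2)*v^4 - 17*v^3 - 2*sqrt(2)*v^3 + 34*v^2 + 27*sqrt(2)*v^2 - 54*sqrt(2)*v + 36*v - 72)^2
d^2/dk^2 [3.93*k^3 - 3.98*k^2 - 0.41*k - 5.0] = 23.58*k - 7.96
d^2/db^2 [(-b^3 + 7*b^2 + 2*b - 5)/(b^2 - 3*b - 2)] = 6*(4*b^3 + 3*b^2 + 15*b - 13)/(b^6 - 9*b^5 + 21*b^4 + 9*b^3 - 42*b^2 - 36*b - 8)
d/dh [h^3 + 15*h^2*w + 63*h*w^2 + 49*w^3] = 3*h^2 + 30*h*w + 63*w^2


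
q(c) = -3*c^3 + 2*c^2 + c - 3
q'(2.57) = -48.16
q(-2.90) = 84.09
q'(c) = -9*c^2 + 4*c + 1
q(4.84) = -291.45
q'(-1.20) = -16.76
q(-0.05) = -3.04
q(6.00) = -573.00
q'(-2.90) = -86.29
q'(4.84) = -190.47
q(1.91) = -14.70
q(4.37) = -210.80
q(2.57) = -38.14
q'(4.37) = -153.39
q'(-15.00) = -2084.00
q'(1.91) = -24.19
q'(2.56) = -47.74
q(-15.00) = 10557.00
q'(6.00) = -299.00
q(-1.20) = 3.86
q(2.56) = -37.66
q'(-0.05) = 0.78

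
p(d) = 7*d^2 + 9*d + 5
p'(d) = 14*d + 9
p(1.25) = 27.19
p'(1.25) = 26.50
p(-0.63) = 2.11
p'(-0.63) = 0.18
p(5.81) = 293.58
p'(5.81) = 90.34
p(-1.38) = 5.91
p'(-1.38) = -10.32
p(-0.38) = 2.59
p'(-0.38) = 3.68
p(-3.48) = 58.45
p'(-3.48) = -39.72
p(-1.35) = 5.61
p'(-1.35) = -9.90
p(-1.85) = 12.31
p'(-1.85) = -16.90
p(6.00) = 311.00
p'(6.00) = 93.00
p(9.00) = 653.00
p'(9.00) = 135.00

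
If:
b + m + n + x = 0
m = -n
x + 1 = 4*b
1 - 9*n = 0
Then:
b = 1/5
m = -1/9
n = 1/9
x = -1/5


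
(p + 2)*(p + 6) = p^2 + 8*p + 12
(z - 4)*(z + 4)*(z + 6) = z^3 + 6*z^2 - 16*z - 96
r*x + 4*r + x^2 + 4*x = (r + x)*(x + 4)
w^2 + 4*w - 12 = (w - 2)*(w + 6)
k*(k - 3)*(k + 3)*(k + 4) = k^4 + 4*k^3 - 9*k^2 - 36*k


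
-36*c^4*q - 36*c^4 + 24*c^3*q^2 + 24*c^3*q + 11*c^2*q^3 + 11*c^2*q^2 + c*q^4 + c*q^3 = (-c + q)*(6*c + q)^2*(c*q + c)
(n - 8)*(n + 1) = n^2 - 7*n - 8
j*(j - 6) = j^2 - 6*j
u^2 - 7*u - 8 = (u - 8)*(u + 1)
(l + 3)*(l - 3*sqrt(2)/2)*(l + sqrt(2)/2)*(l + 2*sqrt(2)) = l^4 + sqrt(2)*l^3 + 3*l^3 - 11*l^2/2 + 3*sqrt(2)*l^2 - 33*l/2 - 3*sqrt(2)*l - 9*sqrt(2)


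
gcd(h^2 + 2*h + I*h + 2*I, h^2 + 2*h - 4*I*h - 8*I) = h + 2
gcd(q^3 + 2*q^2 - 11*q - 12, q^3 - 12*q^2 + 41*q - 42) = q - 3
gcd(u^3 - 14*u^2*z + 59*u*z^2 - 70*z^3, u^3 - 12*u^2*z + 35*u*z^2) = u^2 - 12*u*z + 35*z^2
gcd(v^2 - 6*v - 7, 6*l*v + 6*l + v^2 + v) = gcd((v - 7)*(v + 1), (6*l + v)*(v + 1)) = v + 1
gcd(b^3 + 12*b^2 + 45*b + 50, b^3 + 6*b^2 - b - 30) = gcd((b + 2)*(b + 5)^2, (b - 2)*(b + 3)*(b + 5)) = b + 5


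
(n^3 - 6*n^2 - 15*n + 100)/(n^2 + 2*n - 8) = (n^2 - 10*n + 25)/(n - 2)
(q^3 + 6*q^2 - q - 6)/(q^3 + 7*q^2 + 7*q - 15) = (q^2 + 7*q + 6)/(q^2 + 8*q + 15)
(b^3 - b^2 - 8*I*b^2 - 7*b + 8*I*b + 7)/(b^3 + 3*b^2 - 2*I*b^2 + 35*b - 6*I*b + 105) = (b^2 - b*(1 + I) + I)/(b^2 + b*(3 + 5*I) + 15*I)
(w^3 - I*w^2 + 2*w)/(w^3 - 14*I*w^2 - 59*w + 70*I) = w*(w + I)/(w^2 - 12*I*w - 35)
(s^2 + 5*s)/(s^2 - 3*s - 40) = s/(s - 8)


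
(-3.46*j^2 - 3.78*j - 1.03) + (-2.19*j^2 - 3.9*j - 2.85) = -5.65*j^2 - 7.68*j - 3.88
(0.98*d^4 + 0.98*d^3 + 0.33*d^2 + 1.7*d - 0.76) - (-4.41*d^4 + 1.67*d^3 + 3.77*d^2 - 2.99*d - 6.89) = 5.39*d^4 - 0.69*d^3 - 3.44*d^2 + 4.69*d + 6.13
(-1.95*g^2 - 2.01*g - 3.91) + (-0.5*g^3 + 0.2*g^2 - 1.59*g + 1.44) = -0.5*g^3 - 1.75*g^2 - 3.6*g - 2.47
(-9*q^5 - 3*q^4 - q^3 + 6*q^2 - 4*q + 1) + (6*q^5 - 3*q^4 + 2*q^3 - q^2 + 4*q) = -3*q^5 - 6*q^4 + q^3 + 5*q^2 + 1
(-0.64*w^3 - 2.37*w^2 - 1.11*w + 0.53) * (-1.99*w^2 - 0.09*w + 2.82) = 1.2736*w^5 + 4.7739*w^4 + 0.6174*w^3 - 7.6382*w^2 - 3.1779*w + 1.4946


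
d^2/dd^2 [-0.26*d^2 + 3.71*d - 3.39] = -0.520000000000000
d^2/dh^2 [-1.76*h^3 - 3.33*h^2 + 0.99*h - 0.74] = -10.56*h - 6.66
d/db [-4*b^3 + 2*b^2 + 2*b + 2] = -12*b^2 + 4*b + 2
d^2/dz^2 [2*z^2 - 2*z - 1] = 4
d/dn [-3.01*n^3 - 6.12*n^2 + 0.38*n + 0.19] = -9.03*n^2 - 12.24*n + 0.38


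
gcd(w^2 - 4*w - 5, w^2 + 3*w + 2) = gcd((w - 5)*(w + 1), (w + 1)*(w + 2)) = w + 1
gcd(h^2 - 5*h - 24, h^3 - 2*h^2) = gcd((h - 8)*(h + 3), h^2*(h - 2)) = 1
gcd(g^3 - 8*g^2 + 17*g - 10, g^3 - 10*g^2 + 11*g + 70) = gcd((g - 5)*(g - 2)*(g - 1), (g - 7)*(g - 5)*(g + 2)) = g - 5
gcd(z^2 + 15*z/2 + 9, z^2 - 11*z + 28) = 1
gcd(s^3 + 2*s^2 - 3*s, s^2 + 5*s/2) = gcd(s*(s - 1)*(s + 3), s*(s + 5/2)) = s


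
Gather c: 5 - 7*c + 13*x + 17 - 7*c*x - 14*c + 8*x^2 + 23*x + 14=c*(-7*x - 21) + 8*x^2 + 36*x + 36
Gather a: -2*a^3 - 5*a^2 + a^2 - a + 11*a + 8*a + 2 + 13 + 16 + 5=-2*a^3 - 4*a^2 + 18*a + 36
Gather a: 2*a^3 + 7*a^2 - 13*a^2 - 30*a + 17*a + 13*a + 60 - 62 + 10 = 2*a^3 - 6*a^2 + 8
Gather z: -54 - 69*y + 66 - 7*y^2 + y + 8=-7*y^2 - 68*y + 20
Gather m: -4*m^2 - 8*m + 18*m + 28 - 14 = -4*m^2 + 10*m + 14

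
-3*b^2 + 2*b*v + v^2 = (-b + v)*(3*b + v)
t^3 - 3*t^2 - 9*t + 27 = (t - 3)^2*(t + 3)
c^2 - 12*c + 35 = (c - 7)*(c - 5)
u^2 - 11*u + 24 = (u - 8)*(u - 3)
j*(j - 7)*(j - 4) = j^3 - 11*j^2 + 28*j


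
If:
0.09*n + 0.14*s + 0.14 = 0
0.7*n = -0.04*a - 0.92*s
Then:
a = 4.22222222222222*s + 27.2222222222222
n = -1.55555555555556*s - 1.55555555555556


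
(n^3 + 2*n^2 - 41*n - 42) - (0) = n^3 + 2*n^2 - 41*n - 42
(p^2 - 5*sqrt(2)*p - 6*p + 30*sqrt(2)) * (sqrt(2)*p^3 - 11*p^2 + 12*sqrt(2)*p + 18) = sqrt(2)*p^5 - 21*p^4 - 6*sqrt(2)*p^4 + 67*sqrt(2)*p^3 + 126*p^3 - 402*sqrt(2)*p^2 - 102*p^2 - 90*sqrt(2)*p + 612*p + 540*sqrt(2)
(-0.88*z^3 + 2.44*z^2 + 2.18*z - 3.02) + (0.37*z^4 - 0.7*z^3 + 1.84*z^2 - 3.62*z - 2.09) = 0.37*z^4 - 1.58*z^3 + 4.28*z^2 - 1.44*z - 5.11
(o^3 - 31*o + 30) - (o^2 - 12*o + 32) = o^3 - o^2 - 19*o - 2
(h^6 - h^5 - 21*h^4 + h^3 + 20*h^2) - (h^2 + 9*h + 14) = h^6 - h^5 - 21*h^4 + h^3 + 19*h^2 - 9*h - 14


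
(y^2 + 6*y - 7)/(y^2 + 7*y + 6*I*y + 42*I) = (y - 1)/(y + 6*I)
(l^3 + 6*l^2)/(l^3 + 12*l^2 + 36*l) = l/(l + 6)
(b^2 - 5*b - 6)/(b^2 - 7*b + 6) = (b + 1)/(b - 1)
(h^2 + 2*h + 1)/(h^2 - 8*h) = (h^2 + 2*h + 1)/(h*(h - 8))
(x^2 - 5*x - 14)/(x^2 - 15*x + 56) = (x + 2)/(x - 8)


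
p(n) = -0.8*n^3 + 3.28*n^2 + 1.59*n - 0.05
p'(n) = -2.4*n^2 + 6.56*n + 1.59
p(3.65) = 10.55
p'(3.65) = -6.44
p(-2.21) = 21.09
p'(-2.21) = -24.63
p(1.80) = 8.77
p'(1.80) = 5.62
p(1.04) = 4.25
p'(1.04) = 5.82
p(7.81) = -168.67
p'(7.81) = -93.57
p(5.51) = -25.54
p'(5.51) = -35.13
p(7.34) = -128.02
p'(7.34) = -79.56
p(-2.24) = 21.84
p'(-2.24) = -25.15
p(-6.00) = 281.29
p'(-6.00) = -124.17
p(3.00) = 12.64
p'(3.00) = -0.33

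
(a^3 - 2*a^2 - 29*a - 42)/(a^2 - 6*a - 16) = (a^2 - 4*a - 21)/(a - 8)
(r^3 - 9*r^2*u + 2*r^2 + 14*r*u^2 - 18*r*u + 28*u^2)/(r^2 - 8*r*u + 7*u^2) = (r^2 - 2*r*u + 2*r - 4*u)/(r - u)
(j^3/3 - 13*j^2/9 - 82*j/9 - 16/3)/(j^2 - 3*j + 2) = (3*j^3 - 13*j^2 - 82*j - 48)/(9*(j^2 - 3*j + 2))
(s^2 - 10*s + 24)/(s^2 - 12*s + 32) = (s - 6)/(s - 8)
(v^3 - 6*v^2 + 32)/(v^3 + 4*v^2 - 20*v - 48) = (v - 4)/(v + 6)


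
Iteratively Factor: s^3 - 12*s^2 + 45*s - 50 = (s - 5)*(s^2 - 7*s + 10) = (s - 5)*(s - 2)*(s - 5)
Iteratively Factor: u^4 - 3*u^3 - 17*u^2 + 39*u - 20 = (u + 4)*(u^3 - 7*u^2 + 11*u - 5) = (u - 1)*(u + 4)*(u^2 - 6*u + 5) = (u - 1)^2*(u + 4)*(u - 5)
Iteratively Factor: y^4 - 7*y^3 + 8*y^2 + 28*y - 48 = (y - 3)*(y^3 - 4*y^2 - 4*y + 16) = (y - 3)*(y - 2)*(y^2 - 2*y - 8) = (y - 3)*(y - 2)*(y + 2)*(y - 4)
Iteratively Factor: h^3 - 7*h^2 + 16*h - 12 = (h - 2)*(h^2 - 5*h + 6) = (h - 2)^2*(h - 3)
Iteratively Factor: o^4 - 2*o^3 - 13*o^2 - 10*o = (o - 5)*(o^3 + 3*o^2 + 2*o) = (o - 5)*(o + 2)*(o^2 + o) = (o - 5)*(o + 1)*(o + 2)*(o)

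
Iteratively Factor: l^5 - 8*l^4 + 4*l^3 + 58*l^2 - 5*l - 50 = (l - 5)*(l^4 - 3*l^3 - 11*l^2 + 3*l + 10) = (l - 5)*(l - 1)*(l^3 - 2*l^2 - 13*l - 10) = (l - 5)*(l - 1)*(l + 1)*(l^2 - 3*l - 10) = (l - 5)^2*(l - 1)*(l + 1)*(l + 2)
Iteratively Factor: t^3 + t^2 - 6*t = (t - 2)*(t^2 + 3*t) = (t - 2)*(t + 3)*(t)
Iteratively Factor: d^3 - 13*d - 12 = (d - 4)*(d^2 + 4*d + 3) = (d - 4)*(d + 3)*(d + 1)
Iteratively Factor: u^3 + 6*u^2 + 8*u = (u)*(u^2 + 6*u + 8) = u*(u + 4)*(u + 2)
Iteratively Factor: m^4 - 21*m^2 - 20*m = (m + 4)*(m^3 - 4*m^2 - 5*m) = (m + 1)*(m + 4)*(m^2 - 5*m) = m*(m + 1)*(m + 4)*(m - 5)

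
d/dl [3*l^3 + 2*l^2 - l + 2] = 9*l^2 + 4*l - 1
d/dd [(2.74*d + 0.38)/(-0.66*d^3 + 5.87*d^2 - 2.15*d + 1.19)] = (3.6168*d^3 - 15.3314*d^2 - 4.4612*d + 4.0776)/(0.4356*d^6 - 7.7484*d^5 + 37.2949*d^4 - 26.8118*d^3 + 18.5931*d^2 - 5.117*d + 1.4161)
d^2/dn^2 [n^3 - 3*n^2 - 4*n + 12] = 6*n - 6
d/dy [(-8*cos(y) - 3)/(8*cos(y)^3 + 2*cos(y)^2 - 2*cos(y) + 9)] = 2*(-64*cos(y)^3 - 44*cos(y)^2 - 6*cos(y) + 39)*sin(y)/(4*cos(y) + cos(2*y) + 2*cos(3*y) + 10)^2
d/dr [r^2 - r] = 2*r - 1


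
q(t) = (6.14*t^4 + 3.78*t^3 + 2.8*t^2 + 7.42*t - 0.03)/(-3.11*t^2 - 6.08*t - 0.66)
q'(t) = (6.22*t + 6.08)*(6.14*t^4 + 3.78*t^3 + 2.8*t^2 + 7.42*t - 0.03)/(-3.11*t^2 - 6.08*t - 0.66)^2 + (24.56*t^3 + 11.34*t^2 + 5.6*t + 7.42)/(-3.11*t^2 - 6.08*t - 0.66)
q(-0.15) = -5.99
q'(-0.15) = -132.17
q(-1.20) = 0.60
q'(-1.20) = -12.16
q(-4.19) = -54.81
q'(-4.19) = 17.74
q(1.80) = -5.02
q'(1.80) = -5.11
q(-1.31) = 2.36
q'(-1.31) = -20.60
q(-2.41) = -37.48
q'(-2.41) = -12.28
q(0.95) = -1.92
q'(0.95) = -2.27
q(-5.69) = -86.71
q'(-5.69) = 24.57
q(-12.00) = -322.47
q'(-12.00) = 49.95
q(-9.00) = -190.49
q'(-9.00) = 38.02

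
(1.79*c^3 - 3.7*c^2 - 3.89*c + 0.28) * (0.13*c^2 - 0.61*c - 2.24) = 0.2327*c^5 - 1.5729*c^4 - 2.2583*c^3 + 10.6973*c^2 + 8.5428*c - 0.6272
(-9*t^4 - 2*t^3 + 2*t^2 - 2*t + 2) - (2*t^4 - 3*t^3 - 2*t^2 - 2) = -11*t^4 + t^3 + 4*t^2 - 2*t + 4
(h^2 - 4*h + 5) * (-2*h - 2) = -2*h^3 + 6*h^2 - 2*h - 10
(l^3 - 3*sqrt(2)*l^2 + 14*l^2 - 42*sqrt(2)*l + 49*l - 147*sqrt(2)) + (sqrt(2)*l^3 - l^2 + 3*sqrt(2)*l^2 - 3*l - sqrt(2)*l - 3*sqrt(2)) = l^3 + sqrt(2)*l^3 + 13*l^2 - 43*sqrt(2)*l + 46*l - 150*sqrt(2)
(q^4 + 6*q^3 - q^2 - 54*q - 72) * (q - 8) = q^5 - 2*q^4 - 49*q^3 - 46*q^2 + 360*q + 576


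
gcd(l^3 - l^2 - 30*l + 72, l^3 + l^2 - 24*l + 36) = l^2 + 3*l - 18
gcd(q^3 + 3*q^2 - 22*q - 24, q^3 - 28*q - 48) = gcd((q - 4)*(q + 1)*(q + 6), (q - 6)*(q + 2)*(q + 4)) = 1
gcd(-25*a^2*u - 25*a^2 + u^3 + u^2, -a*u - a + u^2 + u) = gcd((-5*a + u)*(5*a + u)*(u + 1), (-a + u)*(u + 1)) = u + 1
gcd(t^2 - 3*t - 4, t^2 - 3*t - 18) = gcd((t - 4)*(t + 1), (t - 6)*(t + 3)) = 1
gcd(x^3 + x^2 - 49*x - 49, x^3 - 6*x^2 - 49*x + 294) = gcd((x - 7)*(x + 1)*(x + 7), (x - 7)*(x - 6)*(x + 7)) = x^2 - 49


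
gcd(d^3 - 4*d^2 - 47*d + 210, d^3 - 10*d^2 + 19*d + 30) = d^2 - 11*d + 30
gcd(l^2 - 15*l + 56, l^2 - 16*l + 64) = l - 8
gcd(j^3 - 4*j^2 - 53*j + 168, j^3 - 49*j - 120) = j - 8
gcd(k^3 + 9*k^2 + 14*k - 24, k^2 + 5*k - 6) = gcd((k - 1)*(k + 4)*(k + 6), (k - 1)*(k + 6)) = k^2 + 5*k - 6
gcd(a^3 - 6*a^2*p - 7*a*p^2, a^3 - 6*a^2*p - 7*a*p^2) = -a^3 + 6*a^2*p + 7*a*p^2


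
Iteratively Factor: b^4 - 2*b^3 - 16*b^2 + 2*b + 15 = (b - 1)*(b^3 - b^2 - 17*b - 15) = (b - 1)*(b + 3)*(b^2 - 4*b - 5) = (b - 1)*(b + 1)*(b + 3)*(b - 5)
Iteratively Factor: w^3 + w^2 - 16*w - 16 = (w + 4)*(w^2 - 3*w - 4) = (w + 1)*(w + 4)*(w - 4)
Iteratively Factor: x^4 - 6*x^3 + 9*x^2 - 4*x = (x)*(x^3 - 6*x^2 + 9*x - 4) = x*(x - 4)*(x^2 - 2*x + 1) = x*(x - 4)*(x - 1)*(x - 1)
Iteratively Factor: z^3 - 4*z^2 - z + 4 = (z - 1)*(z^2 - 3*z - 4) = (z - 1)*(z + 1)*(z - 4)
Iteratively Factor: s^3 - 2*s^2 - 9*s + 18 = (s + 3)*(s^2 - 5*s + 6) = (s - 3)*(s + 3)*(s - 2)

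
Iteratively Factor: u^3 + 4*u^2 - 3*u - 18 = (u - 2)*(u^2 + 6*u + 9) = (u - 2)*(u + 3)*(u + 3)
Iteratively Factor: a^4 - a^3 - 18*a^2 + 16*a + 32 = (a - 4)*(a^3 + 3*a^2 - 6*a - 8) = (a - 4)*(a - 2)*(a^2 + 5*a + 4) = (a - 4)*(a - 2)*(a + 1)*(a + 4)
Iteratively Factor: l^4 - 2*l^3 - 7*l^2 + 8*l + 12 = (l + 2)*(l^3 - 4*l^2 + l + 6) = (l - 3)*(l + 2)*(l^2 - l - 2) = (l - 3)*(l - 2)*(l + 2)*(l + 1)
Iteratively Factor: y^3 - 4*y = (y - 2)*(y^2 + 2*y) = (y - 2)*(y + 2)*(y)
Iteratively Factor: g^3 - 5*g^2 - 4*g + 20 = (g - 2)*(g^2 - 3*g - 10) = (g - 5)*(g - 2)*(g + 2)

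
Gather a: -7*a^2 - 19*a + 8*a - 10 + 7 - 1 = -7*a^2 - 11*a - 4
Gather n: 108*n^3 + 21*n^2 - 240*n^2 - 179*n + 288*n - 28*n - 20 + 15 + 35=108*n^3 - 219*n^2 + 81*n + 30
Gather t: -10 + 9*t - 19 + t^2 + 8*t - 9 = t^2 + 17*t - 38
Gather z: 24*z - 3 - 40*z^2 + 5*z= -40*z^2 + 29*z - 3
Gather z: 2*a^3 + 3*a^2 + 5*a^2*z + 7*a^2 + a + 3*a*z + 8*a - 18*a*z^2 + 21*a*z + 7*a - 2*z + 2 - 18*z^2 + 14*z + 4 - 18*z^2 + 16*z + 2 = 2*a^3 + 10*a^2 + 16*a + z^2*(-18*a - 36) + z*(5*a^2 + 24*a + 28) + 8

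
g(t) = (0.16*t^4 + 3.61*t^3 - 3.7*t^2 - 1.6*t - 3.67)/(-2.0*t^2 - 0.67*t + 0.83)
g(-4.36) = 9.00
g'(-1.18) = 19.34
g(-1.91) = 7.16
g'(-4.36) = -0.95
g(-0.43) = -5.28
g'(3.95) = -2.45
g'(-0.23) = 1.91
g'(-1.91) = 0.45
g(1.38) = 0.73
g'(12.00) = -3.70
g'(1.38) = -3.85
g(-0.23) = -4.03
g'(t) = (4.0*t + 0.67)*(0.16*t^4 + 3.61*t^3 - 3.7*t^2 - 1.6*t - 3.67)/(-2.0*t^2 - 0.67*t + 0.83)^2 + (0.64*t^3 + 10.83*t^2 - 7.4*t - 1.6)/(-2.0*t^2 - 0.67*t + 0.83) = (-0.64*t^5 - 7.5416*t^4 - 4.3062*t^3 + 8.2679*t^2 - 20.822*t - 3.7869)/(4.0*t^4 + 2.68*t^3 - 2.8711*t^2 - 1.1122*t + 0.6889)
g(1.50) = 0.30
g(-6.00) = 10.42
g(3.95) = -5.87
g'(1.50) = -3.39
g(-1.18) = 10.78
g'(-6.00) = -0.76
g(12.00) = -30.49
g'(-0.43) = 12.12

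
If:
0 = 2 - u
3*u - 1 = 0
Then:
No Solution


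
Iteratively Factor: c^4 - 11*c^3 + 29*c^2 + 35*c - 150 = (c - 5)*(c^3 - 6*c^2 - c + 30) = (c - 5)*(c - 3)*(c^2 - 3*c - 10) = (c - 5)^2*(c - 3)*(c + 2)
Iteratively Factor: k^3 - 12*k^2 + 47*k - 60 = (k - 5)*(k^2 - 7*k + 12) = (k - 5)*(k - 4)*(k - 3)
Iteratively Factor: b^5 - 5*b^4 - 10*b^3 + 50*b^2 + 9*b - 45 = (b + 1)*(b^4 - 6*b^3 - 4*b^2 + 54*b - 45) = (b - 5)*(b + 1)*(b^3 - b^2 - 9*b + 9) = (b - 5)*(b + 1)*(b + 3)*(b^2 - 4*b + 3) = (b - 5)*(b - 3)*(b + 1)*(b + 3)*(b - 1)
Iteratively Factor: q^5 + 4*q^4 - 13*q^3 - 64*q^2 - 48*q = (q)*(q^4 + 4*q^3 - 13*q^2 - 64*q - 48) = q*(q + 3)*(q^3 + q^2 - 16*q - 16) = q*(q + 1)*(q + 3)*(q^2 - 16) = q*(q - 4)*(q + 1)*(q + 3)*(q + 4)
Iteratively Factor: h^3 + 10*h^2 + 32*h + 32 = (h + 2)*(h^2 + 8*h + 16) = (h + 2)*(h + 4)*(h + 4)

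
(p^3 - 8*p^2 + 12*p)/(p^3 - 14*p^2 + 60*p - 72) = p/(p - 6)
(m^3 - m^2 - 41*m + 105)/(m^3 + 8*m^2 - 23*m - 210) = (m - 3)/(m + 6)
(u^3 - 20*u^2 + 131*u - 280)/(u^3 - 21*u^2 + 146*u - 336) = (u - 5)/(u - 6)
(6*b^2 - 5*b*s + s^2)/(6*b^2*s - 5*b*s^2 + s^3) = 1/s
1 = 1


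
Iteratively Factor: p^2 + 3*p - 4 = (p + 4)*(p - 1)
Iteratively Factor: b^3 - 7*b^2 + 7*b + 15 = (b - 3)*(b^2 - 4*b - 5) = (b - 3)*(b + 1)*(b - 5)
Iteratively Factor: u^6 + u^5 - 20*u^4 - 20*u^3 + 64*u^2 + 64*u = (u + 1)*(u^5 - 20*u^3 + 64*u) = (u - 2)*(u + 1)*(u^4 + 2*u^3 - 16*u^2 - 32*u) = u*(u - 2)*(u + 1)*(u^3 + 2*u^2 - 16*u - 32) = u*(u - 2)*(u + 1)*(u + 4)*(u^2 - 2*u - 8) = u*(u - 4)*(u - 2)*(u + 1)*(u + 4)*(u + 2)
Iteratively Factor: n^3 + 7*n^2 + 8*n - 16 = (n - 1)*(n^2 + 8*n + 16) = (n - 1)*(n + 4)*(n + 4)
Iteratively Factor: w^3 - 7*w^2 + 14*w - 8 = (w - 4)*(w^2 - 3*w + 2) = (w - 4)*(w - 1)*(w - 2)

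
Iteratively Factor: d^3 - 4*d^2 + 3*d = (d - 1)*(d^2 - 3*d) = d*(d - 1)*(d - 3)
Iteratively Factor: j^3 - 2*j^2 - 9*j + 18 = (j + 3)*(j^2 - 5*j + 6) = (j - 2)*(j + 3)*(j - 3)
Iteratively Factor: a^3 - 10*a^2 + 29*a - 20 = (a - 1)*(a^2 - 9*a + 20) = (a - 5)*(a - 1)*(a - 4)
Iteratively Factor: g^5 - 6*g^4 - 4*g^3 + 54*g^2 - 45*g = (g)*(g^4 - 6*g^3 - 4*g^2 + 54*g - 45) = g*(g - 1)*(g^3 - 5*g^2 - 9*g + 45) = g*(g - 3)*(g - 1)*(g^2 - 2*g - 15) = g*(g - 5)*(g - 3)*(g - 1)*(g + 3)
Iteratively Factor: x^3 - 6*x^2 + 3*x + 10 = (x + 1)*(x^2 - 7*x + 10) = (x - 5)*(x + 1)*(x - 2)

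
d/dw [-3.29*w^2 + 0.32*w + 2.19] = 0.32 - 6.58*w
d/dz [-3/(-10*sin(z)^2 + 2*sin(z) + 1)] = 6*(1 - 10*sin(z))*cos(z)/(-10*sin(z)^2 + 2*sin(z) + 1)^2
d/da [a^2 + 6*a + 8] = 2*a + 6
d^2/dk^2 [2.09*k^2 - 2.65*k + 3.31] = 4.18000000000000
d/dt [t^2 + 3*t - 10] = 2*t + 3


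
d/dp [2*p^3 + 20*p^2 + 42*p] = 6*p^2 + 40*p + 42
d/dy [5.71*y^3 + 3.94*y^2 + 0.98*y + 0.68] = 17.13*y^2 + 7.88*y + 0.98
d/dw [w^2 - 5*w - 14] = 2*w - 5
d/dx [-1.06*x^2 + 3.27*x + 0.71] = 3.27 - 2.12*x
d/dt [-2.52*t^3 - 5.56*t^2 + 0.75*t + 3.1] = -7.56*t^2 - 11.12*t + 0.75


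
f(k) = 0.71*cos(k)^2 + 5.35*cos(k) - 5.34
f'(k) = -1.42*sin(k)*cos(k) - 5.35*sin(k)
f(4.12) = -8.11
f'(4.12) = 3.78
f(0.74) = -1.00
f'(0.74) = -4.31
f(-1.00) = -2.24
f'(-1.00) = 5.15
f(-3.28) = -9.94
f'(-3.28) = -0.54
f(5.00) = -3.77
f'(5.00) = 5.52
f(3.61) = -9.55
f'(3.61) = 1.84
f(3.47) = -9.77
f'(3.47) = 1.29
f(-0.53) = -0.20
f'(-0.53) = 3.32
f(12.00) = -0.32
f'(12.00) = 3.51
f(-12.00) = -0.32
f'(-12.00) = -3.51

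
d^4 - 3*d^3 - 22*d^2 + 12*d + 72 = (d - 6)*(d - 2)*(d + 2)*(d + 3)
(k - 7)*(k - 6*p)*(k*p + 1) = k^3*p - 6*k^2*p^2 - 7*k^2*p + k^2 + 42*k*p^2 - 6*k*p - 7*k + 42*p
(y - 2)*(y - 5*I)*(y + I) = y^3 - 2*y^2 - 4*I*y^2 + 5*y + 8*I*y - 10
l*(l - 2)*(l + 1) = l^3 - l^2 - 2*l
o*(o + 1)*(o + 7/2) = o^3 + 9*o^2/2 + 7*o/2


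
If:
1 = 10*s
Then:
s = 1/10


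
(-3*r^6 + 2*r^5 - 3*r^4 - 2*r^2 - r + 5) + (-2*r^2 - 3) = -3*r^6 + 2*r^5 - 3*r^4 - 4*r^2 - r + 2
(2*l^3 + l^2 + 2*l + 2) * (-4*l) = -8*l^4 - 4*l^3 - 8*l^2 - 8*l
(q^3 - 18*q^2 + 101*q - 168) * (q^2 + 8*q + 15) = q^5 - 10*q^4 - 28*q^3 + 370*q^2 + 171*q - 2520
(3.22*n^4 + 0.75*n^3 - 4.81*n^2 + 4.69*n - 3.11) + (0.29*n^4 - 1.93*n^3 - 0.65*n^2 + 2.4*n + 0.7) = 3.51*n^4 - 1.18*n^3 - 5.46*n^2 + 7.09*n - 2.41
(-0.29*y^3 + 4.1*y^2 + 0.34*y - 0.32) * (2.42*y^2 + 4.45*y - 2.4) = -0.7018*y^5 + 8.6315*y^4 + 19.7638*y^3 - 9.1014*y^2 - 2.24*y + 0.768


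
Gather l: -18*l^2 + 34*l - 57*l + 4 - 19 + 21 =-18*l^2 - 23*l + 6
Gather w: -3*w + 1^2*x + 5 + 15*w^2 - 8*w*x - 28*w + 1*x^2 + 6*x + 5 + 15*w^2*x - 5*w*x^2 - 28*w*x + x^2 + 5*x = w^2*(15*x + 15) + w*(-5*x^2 - 36*x - 31) + 2*x^2 + 12*x + 10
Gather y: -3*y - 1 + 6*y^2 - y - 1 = 6*y^2 - 4*y - 2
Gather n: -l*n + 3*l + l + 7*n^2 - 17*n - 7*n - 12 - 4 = 4*l + 7*n^2 + n*(-l - 24) - 16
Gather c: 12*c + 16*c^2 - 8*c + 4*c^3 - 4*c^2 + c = 4*c^3 + 12*c^2 + 5*c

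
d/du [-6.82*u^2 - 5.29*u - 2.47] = -13.64*u - 5.29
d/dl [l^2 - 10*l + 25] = 2*l - 10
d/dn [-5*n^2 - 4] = -10*n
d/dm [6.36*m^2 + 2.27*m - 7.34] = 12.72*m + 2.27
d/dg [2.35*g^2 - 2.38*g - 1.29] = 4.7*g - 2.38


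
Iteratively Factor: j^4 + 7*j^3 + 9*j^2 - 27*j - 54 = (j + 3)*(j^3 + 4*j^2 - 3*j - 18) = (j - 2)*(j + 3)*(j^2 + 6*j + 9) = (j - 2)*(j + 3)^2*(j + 3)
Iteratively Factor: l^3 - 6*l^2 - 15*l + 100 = (l - 5)*(l^2 - l - 20) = (l - 5)*(l + 4)*(l - 5)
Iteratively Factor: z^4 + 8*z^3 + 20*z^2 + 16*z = (z + 2)*(z^3 + 6*z^2 + 8*z) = (z + 2)^2*(z^2 + 4*z) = (z + 2)^2*(z + 4)*(z)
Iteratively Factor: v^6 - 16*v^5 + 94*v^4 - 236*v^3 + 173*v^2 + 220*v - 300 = (v - 3)*(v^5 - 13*v^4 + 55*v^3 - 71*v^2 - 40*v + 100) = (v - 3)*(v - 2)*(v^4 - 11*v^3 + 33*v^2 - 5*v - 50) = (v - 5)*(v - 3)*(v - 2)*(v^3 - 6*v^2 + 3*v + 10) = (v - 5)*(v - 3)*(v - 2)^2*(v^2 - 4*v - 5) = (v - 5)*(v - 3)*(v - 2)^2*(v + 1)*(v - 5)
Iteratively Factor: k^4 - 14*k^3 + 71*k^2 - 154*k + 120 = (k - 5)*(k^3 - 9*k^2 + 26*k - 24) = (k - 5)*(k - 2)*(k^2 - 7*k + 12) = (k - 5)*(k - 4)*(k - 2)*(k - 3)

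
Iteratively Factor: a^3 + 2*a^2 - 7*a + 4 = (a + 4)*(a^2 - 2*a + 1) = (a - 1)*(a + 4)*(a - 1)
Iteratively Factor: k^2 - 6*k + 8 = (k - 2)*(k - 4)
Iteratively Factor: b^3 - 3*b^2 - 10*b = (b)*(b^2 - 3*b - 10) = b*(b - 5)*(b + 2)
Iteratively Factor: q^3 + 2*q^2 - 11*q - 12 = (q + 1)*(q^2 + q - 12) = (q - 3)*(q + 1)*(q + 4)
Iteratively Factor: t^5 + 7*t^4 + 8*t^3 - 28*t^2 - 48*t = (t + 3)*(t^4 + 4*t^3 - 4*t^2 - 16*t) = (t - 2)*(t + 3)*(t^3 + 6*t^2 + 8*t) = t*(t - 2)*(t + 3)*(t^2 + 6*t + 8) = t*(t - 2)*(t + 2)*(t + 3)*(t + 4)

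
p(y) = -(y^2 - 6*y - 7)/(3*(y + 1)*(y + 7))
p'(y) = -(2*y - 6)/(3*(y + 1)*(y + 7)) + (y^2 - 6*y - 7)/(3*(y + 1)*(y + 7)^2) + (y^2 - 6*y - 7)/(3*(y + 1)^2*(y + 7))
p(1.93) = 0.19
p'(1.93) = -0.06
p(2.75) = 0.15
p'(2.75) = -0.05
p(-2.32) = 0.66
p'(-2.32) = -0.21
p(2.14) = 0.18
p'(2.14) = -0.06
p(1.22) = 0.23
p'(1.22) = -0.07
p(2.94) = 0.14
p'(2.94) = -0.05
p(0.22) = 0.31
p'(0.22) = -0.09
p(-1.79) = 0.56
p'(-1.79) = -0.17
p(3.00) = 0.13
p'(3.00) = -0.05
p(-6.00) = 4.33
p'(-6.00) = -4.67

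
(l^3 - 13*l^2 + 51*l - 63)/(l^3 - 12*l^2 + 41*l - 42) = (l - 3)/(l - 2)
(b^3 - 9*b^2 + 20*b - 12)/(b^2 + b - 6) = (b^2 - 7*b + 6)/(b + 3)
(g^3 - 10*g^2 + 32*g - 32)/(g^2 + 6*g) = (g^3 - 10*g^2 + 32*g - 32)/(g*(g + 6))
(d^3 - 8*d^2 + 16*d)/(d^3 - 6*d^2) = (d^2 - 8*d + 16)/(d*(d - 6))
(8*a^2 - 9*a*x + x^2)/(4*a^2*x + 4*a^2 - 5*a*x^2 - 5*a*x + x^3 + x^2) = (-8*a + x)/(-4*a*x - 4*a + x^2 + x)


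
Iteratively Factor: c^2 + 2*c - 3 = (c - 1)*(c + 3)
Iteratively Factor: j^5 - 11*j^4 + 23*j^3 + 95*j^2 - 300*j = (j)*(j^4 - 11*j^3 + 23*j^2 + 95*j - 300) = j*(j + 3)*(j^3 - 14*j^2 + 65*j - 100) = j*(j - 5)*(j + 3)*(j^2 - 9*j + 20) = j*(j - 5)^2*(j + 3)*(j - 4)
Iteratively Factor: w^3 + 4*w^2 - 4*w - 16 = (w + 4)*(w^2 - 4) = (w - 2)*(w + 4)*(w + 2)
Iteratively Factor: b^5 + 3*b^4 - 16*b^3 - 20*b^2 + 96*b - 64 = (b - 2)*(b^4 + 5*b^3 - 6*b^2 - 32*b + 32) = (b - 2)*(b + 4)*(b^3 + b^2 - 10*b + 8) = (b - 2)*(b + 4)^2*(b^2 - 3*b + 2) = (b - 2)^2*(b + 4)^2*(b - 1)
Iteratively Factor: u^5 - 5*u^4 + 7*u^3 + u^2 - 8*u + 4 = (u - 2)*(u^4 - 3*u^3 + u^2 + 3*u - 2) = (u - 2)*(u + 1)*(u^3 - 4*u^2 + 5*u - 2) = (u - 2)*(u - 1)*(u + 1)*(u^2 - 3*u + 2) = (u - 2)*(u - 1)^2*(u + 1)*(u - 2)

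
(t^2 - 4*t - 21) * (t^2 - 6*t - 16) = t^4 - 10*t^3 - 13*t^2 + 190*t + 336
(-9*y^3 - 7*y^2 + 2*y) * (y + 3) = -9*y^4 - 34*y^3 - 19*y^2 + 6*y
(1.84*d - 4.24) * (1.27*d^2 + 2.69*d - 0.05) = 2.3368*d^3 - 0.4352*d^2 - 11.4976*d + 0.212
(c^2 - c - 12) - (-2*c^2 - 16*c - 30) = 3*c^2 + 15*c + 18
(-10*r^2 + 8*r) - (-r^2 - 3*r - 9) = -9*r^2 + 11*r + 9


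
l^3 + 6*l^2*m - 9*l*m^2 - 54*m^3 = (l - 3*m)*(l + 3*m)*(l + 6*m)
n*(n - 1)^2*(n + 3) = n^4 + n^3 - 5*n^2 + 3*n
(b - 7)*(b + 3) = b^2 - 4*b - 21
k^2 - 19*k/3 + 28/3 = (k - 4)*(k - 7/3)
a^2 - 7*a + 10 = (a - 5)*(a - 2)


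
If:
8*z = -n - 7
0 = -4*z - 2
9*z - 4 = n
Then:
No Solution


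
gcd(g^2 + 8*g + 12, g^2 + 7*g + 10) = g + 2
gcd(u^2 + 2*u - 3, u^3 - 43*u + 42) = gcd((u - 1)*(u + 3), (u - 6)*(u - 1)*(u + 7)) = u - 1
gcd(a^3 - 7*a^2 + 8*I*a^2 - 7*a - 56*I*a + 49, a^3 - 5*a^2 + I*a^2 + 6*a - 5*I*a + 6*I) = a + I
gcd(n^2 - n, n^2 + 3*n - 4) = n - 1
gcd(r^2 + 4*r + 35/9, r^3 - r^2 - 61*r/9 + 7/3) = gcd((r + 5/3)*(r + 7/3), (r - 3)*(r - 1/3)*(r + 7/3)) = r + 7/3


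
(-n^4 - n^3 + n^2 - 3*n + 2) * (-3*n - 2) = 3*n^5 + 5*n^4 - n^3 + 7*n^2 - 4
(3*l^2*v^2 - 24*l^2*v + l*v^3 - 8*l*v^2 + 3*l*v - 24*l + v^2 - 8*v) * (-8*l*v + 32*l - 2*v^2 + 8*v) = -24*l^3*v^3 + 288*l^3*v^2 - 768*l^3*v - 14*l^2*v^4 + 168*l^2*v^3 - 472*l^2*v^2 + 288*l^2*v - 768*l^2 - 2*l*v^5 + 24*l*v^4 - 78*l*v^3 + 168*l*v^2 - 448*l*v - 2*v^4 + 24*v^3 - 64*v^2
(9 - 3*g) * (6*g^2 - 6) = -18*g^3 + 54*g^2 + 18*g - 54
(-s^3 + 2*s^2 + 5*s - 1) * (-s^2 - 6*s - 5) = s^5 + 4*s^4 - 12*s^3 - 39*s^2 - 19*s + 5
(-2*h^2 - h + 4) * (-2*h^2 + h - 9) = 4*h^4 + 9*h^2 + 13*h - 36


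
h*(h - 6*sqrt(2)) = h^2 - 6*sqrt(2)*h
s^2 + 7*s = s*(s + 7)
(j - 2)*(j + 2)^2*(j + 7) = j^4 + 9*j^3 + 10*j^2 - 36*j - 56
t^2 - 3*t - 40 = (t - 8)*(t + 5)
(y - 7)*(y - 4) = y^2 - 11*y + 28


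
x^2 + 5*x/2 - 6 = (x - 3/2)*(x + 4)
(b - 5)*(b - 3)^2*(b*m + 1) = b^4*m - 11*b^3*m + b^3 + 39*b^2*m - 11*b^2 - 45*b*m + 39*b - 45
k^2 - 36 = (k - 6)*(k + 6)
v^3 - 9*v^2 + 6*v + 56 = (v - 7)*(v - 4)*(v + 2)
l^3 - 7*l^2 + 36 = (l - 6)*(l - 3)*(l + 2)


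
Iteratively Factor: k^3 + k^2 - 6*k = (k)*(k^2 + k - 6) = k*(k - 2)*(k + 3)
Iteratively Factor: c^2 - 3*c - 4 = (c - 4)*(c + 1)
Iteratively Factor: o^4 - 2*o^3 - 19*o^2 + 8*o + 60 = (o + 3)*(o^3 - 5*o^2 - 4*o + 20) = (o - 2)*(o + 3)*(o^2 - 3*o - 10) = (o - 5)*(o - 2)*(o + 3)*(o + 2)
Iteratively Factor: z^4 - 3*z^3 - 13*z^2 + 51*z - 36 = (z - 3)*(z^3 - 13*z + 12) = (z - 3)*(z - 1)*(z^2 + z - 12) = (z - 3)*(z - 1)*(z + 4)*(z - 3)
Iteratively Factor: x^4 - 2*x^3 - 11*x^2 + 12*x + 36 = (x - 3)*(x^3 + x^2 - 8*x - 12) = (x - 3)^2*(x^2 + 4*x + 4) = (x - 3)^2*(x + 2)*(x + 2)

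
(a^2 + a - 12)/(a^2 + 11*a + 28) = (a - 3)/(a + 7)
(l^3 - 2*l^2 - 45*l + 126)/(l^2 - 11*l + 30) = (l^2 + 4*l - 21)/(l - 5)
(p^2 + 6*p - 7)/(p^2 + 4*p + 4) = (p^2 + 6*p - 7)/(p^2 + 4*p + 4)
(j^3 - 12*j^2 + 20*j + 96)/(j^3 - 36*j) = (j^2 - 6*j - 16)/(j*(j + 6))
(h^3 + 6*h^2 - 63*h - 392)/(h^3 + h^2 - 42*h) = (h^2 - h - 56)/(h*(h - 6))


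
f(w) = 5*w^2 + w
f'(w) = 10*w + 1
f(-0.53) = 0.87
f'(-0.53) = -4.30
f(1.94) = 20.76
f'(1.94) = 20.40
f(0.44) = 1.41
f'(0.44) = 5.40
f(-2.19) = 21.79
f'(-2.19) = -20.90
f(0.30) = 0.75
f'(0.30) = 4.00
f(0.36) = 1.01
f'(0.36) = 4.60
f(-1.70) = 12.75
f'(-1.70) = -16.00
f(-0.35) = 0.26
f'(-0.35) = -2.50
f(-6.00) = 174.00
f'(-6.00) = -59.00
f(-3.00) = 42.00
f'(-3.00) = -29.00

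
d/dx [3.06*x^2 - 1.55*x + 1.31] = 6.12*x - 1.55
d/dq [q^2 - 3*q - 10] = 2*q - 3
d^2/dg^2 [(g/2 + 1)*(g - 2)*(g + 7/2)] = 3*g + 7/2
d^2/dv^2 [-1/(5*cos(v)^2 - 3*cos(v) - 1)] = (-100*sin(v)^4 + 79*sin(v)^2 - 213*cos(v)/4 + 45*cos(3*v)/4 + 49)/(5*sin(v)^2 + 3*cos(v) - 4)^3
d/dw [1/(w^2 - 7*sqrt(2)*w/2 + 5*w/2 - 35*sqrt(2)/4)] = 8*(-4*w - 5 + 7*sqrt(2))/(4*w^2 - 14*sqrt(2)*w + 10*w - 35*sqrt(2))^2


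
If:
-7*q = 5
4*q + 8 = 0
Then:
No Solution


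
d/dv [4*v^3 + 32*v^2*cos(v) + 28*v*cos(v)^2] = -32*v^2*sin(v) + 12*v^2 - 28*v*sin(2*v) + 64*v*cos(v) + 28*cos(v)^2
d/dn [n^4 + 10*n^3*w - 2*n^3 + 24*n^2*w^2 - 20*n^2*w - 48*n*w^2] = 4*n^3 + 30*n^2*w - 6*n^2 + 48*n*w^2 - 40*n*w - 48*w^2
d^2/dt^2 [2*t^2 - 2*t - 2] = 4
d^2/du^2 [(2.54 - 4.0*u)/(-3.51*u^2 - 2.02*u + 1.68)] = ((1.6708 - 84.24*u)*(3.51*u^2 + 2.02*u - 1.68) + (4.0*u - 2.54)*(7.02*u + 2.02)*(14.04*u + 4.04))/(3.51*u^2 + 2.02*u - 1.68)^3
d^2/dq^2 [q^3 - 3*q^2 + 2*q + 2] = 6*q - 6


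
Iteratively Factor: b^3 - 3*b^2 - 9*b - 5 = (b + 1)*(b^2 - 4*b - 5) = (b - 5)*(b + 1)*(b + 1)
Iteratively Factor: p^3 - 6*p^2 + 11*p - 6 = (p - 2)*(p^2 - 4*p + 3) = (p - 2)*(p - 1)*(p - 3)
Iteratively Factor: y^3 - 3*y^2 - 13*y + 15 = (y - 5)*(y^2 + 2*y - 3) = (y - 5)*(y + 3)*(y - 1)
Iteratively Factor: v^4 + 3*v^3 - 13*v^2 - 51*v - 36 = (v - 4)*(v^3 + 7*v^2 + 15*v + 9) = (v - 4)*(v + 3)*(v^2 + 4*v + 3) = (v - 4)*(v + 1)*(v + 3)*(v + 3)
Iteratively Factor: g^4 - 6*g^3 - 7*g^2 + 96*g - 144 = (g + 4)*(g^3 - 10*g^2 + 33*g - 36) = (g - 3)*(g + 4)*(g^2 - 7*g + 12) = (g - 3)^2*(g + 4)*(g - 4)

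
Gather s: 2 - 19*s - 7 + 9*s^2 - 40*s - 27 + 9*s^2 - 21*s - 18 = 18*s^2 - 80*s - 50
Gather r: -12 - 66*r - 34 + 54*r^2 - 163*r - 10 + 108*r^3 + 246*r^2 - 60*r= 108*r^3 + 300*r^2 - 289*r - 56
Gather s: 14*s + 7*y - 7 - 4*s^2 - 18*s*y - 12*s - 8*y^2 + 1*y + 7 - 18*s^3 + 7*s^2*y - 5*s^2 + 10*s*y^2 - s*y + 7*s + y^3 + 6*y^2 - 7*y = -18*s^3 + s^2*(7*y - 9) + s*(10*y^2 - 19*y + 9) + y^3 - 2*y^2 + y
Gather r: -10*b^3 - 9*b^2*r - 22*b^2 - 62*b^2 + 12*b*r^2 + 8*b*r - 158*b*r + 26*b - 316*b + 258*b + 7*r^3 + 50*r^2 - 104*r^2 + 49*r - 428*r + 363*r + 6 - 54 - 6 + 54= -10*b^3 - 84*b^2 - 32*b + 7*r^3 + r^2*(12*b - 54) + r*(-9*b^2 - 150*b - 16)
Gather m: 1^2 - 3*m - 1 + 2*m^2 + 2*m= 2*m^2 - m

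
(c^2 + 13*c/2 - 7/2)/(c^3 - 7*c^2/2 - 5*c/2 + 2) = (c + 7)/(c^2 - 3*c - 4)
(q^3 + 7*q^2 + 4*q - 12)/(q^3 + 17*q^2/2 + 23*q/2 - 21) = 2*(q + 2)/(2*q + 7)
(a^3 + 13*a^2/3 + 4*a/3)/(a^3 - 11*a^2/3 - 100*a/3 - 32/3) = a/(a - 8)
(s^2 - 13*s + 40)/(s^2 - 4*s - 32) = (s - 5)/(s + 4)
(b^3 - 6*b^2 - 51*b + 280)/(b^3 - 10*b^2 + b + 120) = (b + 7)/(b + 3)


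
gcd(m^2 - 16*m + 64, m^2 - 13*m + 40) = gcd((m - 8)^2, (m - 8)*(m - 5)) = m - 8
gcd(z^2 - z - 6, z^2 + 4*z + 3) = 1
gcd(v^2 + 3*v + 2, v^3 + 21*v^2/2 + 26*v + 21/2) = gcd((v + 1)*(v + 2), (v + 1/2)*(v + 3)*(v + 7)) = 1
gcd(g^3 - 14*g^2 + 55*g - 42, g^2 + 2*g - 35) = 1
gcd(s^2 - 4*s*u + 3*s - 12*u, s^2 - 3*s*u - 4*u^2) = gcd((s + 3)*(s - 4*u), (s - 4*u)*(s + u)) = s - 4*u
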